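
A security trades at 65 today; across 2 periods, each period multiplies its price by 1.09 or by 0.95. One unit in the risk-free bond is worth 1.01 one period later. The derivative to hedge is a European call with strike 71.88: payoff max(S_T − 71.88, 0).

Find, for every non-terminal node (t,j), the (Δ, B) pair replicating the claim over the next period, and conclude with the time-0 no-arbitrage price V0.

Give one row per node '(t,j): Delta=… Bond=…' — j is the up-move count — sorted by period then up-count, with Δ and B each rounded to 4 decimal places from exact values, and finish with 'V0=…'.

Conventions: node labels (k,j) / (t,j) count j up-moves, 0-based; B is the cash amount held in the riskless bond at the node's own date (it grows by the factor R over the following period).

The replicating-portfolio and risk-neutral prices coincide; use p* = (1.01−0.95)/(1.09−0.95) = 0.4286 for the latter.
Payoffs at expiry: V(2,0)=0.0000, V(2,1)=0.0000, V(2,2)=5.3465
(1,0): S=61.7500. Δ = (V_up−V_dn)/(S_up−S_dn) = (0.0000−0.0000)/(67.3075−58.6625) = 0.0000. V = [p*·0.0000 + (1−p*)·0.0000]/1.01 = 0.0000. B = V − Δ·S = 0.0000.
(1,1): S=70.8500. Δ = (V_up−V_dn)/(S_up−S_dn) = (5.3465−0.0000)/(77.2265−67.3075) = 0.5390. V = [p*·5.3465 + (1−p*)·0.0000]/1.01 = 2.2687. B = V − Δ·S = -35.9206.
(0,0): S=65.0000. Δ = (V_up−V_dn)/(S_up−S_dn) = (2.2687−0.0000)/(70.8500−61.7500) = 0.2493. V = [p*·2.2687 + (1−p*)·0.0000]/1.01 = 0.9627. B = V − Δ·S = -15.2421.
Verification: the root portfolio costs Δ(0,0)·S0 + B(0,0) = 0.9627, matching V0.

(0,0): Delta=0.2493 Bond=-15.2421
(1,0): Delta=0.0000 Bond=0.0000
(1,1): Delta=0.5390 Bond=-35.9206
V0=0.9627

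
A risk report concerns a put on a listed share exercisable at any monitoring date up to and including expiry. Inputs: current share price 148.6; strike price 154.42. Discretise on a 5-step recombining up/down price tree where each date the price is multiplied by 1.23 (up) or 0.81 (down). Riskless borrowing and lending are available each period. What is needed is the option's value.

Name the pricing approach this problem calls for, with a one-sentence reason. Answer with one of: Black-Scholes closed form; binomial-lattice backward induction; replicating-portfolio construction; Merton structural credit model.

framework: binomial-lattice backward induction

Key observation: the exercise right at every one of the 5 steps is what matters: each node needs max(154.42 − S, continuation), which only the stepwise tree valuation starting from spot 148.6 delivers.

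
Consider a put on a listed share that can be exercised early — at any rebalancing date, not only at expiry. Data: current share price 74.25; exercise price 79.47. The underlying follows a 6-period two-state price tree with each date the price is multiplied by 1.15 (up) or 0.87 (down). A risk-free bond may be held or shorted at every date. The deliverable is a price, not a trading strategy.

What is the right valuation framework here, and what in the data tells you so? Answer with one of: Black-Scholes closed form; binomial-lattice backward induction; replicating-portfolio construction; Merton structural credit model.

framework: binomial-lattice backward induction

Key observation: an American put (K = 79.47, S₀ = 74.25) on a 6-date tree has no closed form — the optimal stopping decision is embedded and must be resolved recursively from expiry.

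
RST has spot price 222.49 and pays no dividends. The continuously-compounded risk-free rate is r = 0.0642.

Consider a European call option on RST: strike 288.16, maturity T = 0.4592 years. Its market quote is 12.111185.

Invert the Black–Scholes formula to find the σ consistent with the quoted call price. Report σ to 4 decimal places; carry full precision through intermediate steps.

At σ = 0.4932 the Black–Scholes value reproduces the quote:
σ√T = 0.4932·√0.4592 = 0.334214
d₁ = (ln(S/K) + (r+σ²/2)T) / (σ√T) = (ln(222.49/288.16) + (0.0642+0.4932²/2)·0.4592) / 0.334214 = (-0.258634 + 0.085330) / 0.334214 = -0.518542
d₂ = d₁ − σ√T = -0.518542 − 0.334214 = -0.852756
e^{−rT} = 0.970950
N(d₁) = 0.302040,  N(d₂) = 0.196897
V = S·N(d₁) − K·e^{−rT}·N(d₂) = 67.200897 − 55.089712 = 12.111185 (equal to the quote); since ∂V/∂σ > 0 for all σ, the implied volatility is unique

sigma = 0.4932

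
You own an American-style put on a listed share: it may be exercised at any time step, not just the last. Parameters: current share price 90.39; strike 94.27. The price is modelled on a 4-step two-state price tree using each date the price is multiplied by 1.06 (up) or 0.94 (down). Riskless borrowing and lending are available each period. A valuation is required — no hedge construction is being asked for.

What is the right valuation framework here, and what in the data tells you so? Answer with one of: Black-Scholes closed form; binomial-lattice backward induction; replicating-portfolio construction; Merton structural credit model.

framework: binomial-lattice backward induction

Key observation: an American put (K = 94.27, S₀ = 90.39) on a 4-date tree has no closed form — the optimal stopping decision is embedded and must be resolved recursively from expiry.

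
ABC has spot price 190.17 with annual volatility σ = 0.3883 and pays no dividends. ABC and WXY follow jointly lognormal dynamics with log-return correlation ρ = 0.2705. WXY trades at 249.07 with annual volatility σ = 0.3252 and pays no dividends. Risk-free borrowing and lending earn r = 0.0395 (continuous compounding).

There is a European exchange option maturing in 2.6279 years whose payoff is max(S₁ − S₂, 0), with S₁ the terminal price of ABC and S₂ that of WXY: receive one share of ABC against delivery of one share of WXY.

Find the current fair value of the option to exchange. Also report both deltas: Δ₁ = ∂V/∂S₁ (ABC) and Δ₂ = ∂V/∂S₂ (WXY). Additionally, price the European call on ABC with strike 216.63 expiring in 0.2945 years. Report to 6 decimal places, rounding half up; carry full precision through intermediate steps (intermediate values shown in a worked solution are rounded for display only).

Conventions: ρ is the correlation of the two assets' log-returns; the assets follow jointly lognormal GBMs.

exchange price = 35.102154
Δ1 = 0.487235
Δ2 = -0.231081
price(ABC call K=216.63) = 7.591108

σ_eff = √(σ₁² + σ₂² − 2ρσ₁σ₂) = √(0.3883² + 0.3252² − 2·0.2705·0.3883·0.3252) = 0.433840
d₁ = (ln(S₁/S₂) + (q₂ − q₁ + σ_eff²/2)T) / (σ_eff√T) = (ln(190.17/249.07) + (0.0 − 0.0 + 0.094109)·2.6279) / 0.703289 = -0.032004
d₂ = d₁ − σ_eff√T = -0.032004 − 0.703289 = -0.735293
N(d₁) = 0.487235,  N(d₂) = 0.231081
V = S₁·e^{−q₁T}·N(d₁) − S₂·e^{−q₂T}·N(d₂) = 92.657405 − 57.555251 = 35.102154
Δ₁ = e^{−q₁T}·N(d₁) = 0.487235;  Δ₂ = −e^{−q₂T}·N(d₂) = -0.231081
[vanilla: ABC call K=216.63]
σ√T = 0.3883·√0.2945 = 0.210722
d₁ = (ln(S/K) + (r+σ²/2)T) / (σ√T) = (ln(190.17/216.63) + (0.0395+0.3883²/2)·0.2945) / 0.210722 = (-0.130272 + 0.033835) / 0.210722 = -0.457654
d₂ = d₁ − σ√T = -0.457654 − 0.210722 = -0.668376
e^{−rT} = 0.988435
N(d₁) = 0.323601,  N(d₂) = 0.251947
price = S·N(d₁) − K·e^{−rT}·N(d₂) = 61.539120 − 53.948012 = 7.591108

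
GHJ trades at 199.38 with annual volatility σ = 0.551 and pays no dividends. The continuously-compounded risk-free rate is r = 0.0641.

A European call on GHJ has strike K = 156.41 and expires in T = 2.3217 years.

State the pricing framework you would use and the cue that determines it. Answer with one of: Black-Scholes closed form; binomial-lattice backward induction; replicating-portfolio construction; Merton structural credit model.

Key observation: a European claim on GHJ (strike 156.41) — a lognormal (GBM) underlying with constant rate and volatility — has an exact closed-form value; no lattice or capital structure is involved.

framework: Black-Scholes closed form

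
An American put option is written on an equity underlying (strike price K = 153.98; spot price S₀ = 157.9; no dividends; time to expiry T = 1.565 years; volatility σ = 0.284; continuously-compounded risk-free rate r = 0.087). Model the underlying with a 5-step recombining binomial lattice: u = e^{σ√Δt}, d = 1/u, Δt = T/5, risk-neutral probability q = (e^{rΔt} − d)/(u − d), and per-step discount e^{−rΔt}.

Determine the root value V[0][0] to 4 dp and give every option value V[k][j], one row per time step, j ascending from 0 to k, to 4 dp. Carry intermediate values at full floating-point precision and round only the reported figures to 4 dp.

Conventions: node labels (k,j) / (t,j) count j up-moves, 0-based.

Δt=0.31300  u=1.17221  d=0.85309  q=0.54687  discount=0.97314
step 5 (expiry): payoffs max(K−S,0) = 82.6353 55.9475 19.2768 0.0000 0.0000 0.0000
k=4: (k=4,j=0): S=83.6307, K−S=70.3493, hold=66.2128 ⇒ V=70.3493 exercise | (k=4,j=1): S=114.9143, K−S=39.0657, hold=34.9293 ⇒ V=39.0657 exercise | (k=4,j=2): S=157.9000, K−S=0.0000, hold=8.5003 ⇒ V=8.5003 continue | (k=4,j=3): S=216.9653, K−S=0.0000, hold=0.0000 ⇒ V=0.0000 continue | (k=4,j=4): S=298.1251, K−S=0.0000, hold=0.0000 ⇒ V=0.0000 continue
k=3: (k=3,j=0): S=98.0325, K−S=55.9475, hold=51.8111 ⇒ V=55.9475 exercise | (k=3,j=1): S=134.7032, K−S=19.2768, hold=21.7501 ⇒ V=21.7501 continue | (k=3,j=2): S=185.0914, K−S=0.0000, hold=3.7483 ⇒ V=3.7483 continue | (k=3,j=3): S=254.3281, K−S=0.0000, hold=0.0000 ⇒ V=0.0000 continue
k=2: (k=2,j=0): S=114.9143, K−S=39.0657, hold=36.2455 ⇒ V=39.0657 exercise | (k=2,j=1): S=157.9000, K−S=0.0000, hold=11.5857 ⇒ V=11.5857 continue | (k=2,j=2): S=216.9653, K−S=0.0000, hold=1.6528 ⇒ V=1.6528 continue
k=1: (k=1,j=0): S=134.7032, K−S=19.2768, hold=23.3921 ⇒ V=23.3921 continue | (k=1,j=1): S=185.0914, K−S=0.0000, hold=5.9884 ⇒ V=5.9884 continue
k=0: (k=0,j=0): S=157.9000, K−S=0.0000, hold=13.5019 ⇒ V=13.5019 continue

price = 13.5019
tree:
13.5019
23.3921 5.9884
39.0657 11.5857 1.6528
55.9475 21.7501 3.7483 0.0000
70.3493 39.0657 8.5003 0.0000 0.0000
82.6353 55.9475 19.2768 0.0000 0.0000 0.0000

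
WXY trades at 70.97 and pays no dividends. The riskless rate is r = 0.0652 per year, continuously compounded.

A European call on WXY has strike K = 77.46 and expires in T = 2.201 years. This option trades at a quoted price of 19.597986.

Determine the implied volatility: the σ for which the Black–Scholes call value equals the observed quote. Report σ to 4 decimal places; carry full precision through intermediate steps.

At σ = 0.4384 the Black–Scholes value reproduces the quote:
σ√T = 0.4384·√2.201 = 0.650400
d₁ = (ln(S/K) + (r+σ²/2)T) / (σ√T) = (ln(70.97/77.46) + (0.0652+0.4384²/2)·2.201) / 0.650400 = (-0.087504 + 0.355015) / 0.650400 = 0.411302
d₂ = d₁ − σ√T = 0.411302 − 0.650400 = -0.239098
e^{−rT} = 0.866316
N(d₁) = 0.659574,  N(d₂) = 0.405515
V = S·N(d₁) − K·e^{−rT}·N(d₂) = 46.810001 − 27.212014 = 19.597986 (the quoted price), and the Black–Scholes price is strictly increasing in σ, so σ is unique

sigma = 0.4384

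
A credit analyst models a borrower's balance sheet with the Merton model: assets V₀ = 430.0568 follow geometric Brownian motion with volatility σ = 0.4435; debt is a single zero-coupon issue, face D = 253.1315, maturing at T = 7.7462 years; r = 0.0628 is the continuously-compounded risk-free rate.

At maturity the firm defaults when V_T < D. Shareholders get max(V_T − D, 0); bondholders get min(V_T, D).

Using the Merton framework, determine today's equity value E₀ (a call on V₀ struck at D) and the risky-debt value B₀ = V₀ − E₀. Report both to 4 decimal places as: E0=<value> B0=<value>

With assets at 430.0568 and a single debt payment of 253.1315 at 7.7462 years:
d₁ = [ln(V₀/D) + (r + σ²/2)T] / (σ√T)
   = [ln(430.0568/253.1315) + (0.0628 + 0.5·0.4435²)·7.7462] / (0.4435·√7.7462)
   = [0.530008 + 1.248270] / 1.234349 = 1.440661
d₂ = d₁ − σ√T = 1.440661 − 1.234349 = 0.206312
N(d₁) = 0.925160,  N(d₂) = 0.581726,  e^(−rT) = 0.614798
E₀ = V₀·N(d₁) − D·e^(−rT)·N(d₂)
   = 430.0568·0.925160 − 253.1315·0.614798·0.581726 = 307.340214
B₀ = V₀ − E₀ = 430.0568 − 307.340214 = 122.716586

E0=307.3402 B0=122.7166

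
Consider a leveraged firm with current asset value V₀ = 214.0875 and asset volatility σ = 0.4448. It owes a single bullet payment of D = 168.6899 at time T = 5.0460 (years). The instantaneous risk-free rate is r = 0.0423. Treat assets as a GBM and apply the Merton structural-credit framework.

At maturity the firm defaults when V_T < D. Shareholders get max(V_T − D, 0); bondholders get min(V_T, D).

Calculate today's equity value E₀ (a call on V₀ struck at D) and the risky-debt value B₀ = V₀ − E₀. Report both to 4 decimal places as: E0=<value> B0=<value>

E0=112.0049 B0=102.0826

Work the structural quantities from V₀ = 214.0875 against face 168.6899:
d₁ = [ln(V₀/D) + (r + σ²/2)T] / (σ√T)
   = [ln(214.0875/168.6899) + (0.0423 + 0.5·0.4448²)·5.0460] / (0.4448·√5.0460)
   = [0.238323 + 0.712614] / 0.999168 = 0.951729
d₂ = d₁ − σ√T = 0.951729 − 0.999168 = -0.047439
N(d₁) = 0.829383,  N(d₂) = 0.481082,  e^(−rT) = 0.807796
E₀ = V₀·N(d₁) − D·e^(−rT)·N(d₂)
   = 214.0875·0.829383 − 168.6899·0.807796·0.481082 = 112.004907
B₀ = V₀ − E₀ = 214.0875 − 112.004907 = 102.082593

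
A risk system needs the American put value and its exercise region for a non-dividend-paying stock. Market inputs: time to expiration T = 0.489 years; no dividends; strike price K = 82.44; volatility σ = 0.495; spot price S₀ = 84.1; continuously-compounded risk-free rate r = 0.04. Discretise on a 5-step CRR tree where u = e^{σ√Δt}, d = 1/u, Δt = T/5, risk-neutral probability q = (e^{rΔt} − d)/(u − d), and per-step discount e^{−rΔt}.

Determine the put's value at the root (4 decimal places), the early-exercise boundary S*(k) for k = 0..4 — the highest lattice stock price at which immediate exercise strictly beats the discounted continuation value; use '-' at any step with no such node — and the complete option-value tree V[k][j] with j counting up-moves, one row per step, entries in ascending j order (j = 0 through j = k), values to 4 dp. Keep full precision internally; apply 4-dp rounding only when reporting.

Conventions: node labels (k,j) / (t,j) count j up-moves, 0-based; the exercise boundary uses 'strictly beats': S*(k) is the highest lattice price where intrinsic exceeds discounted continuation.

price = 10.4804
boundary = - - - 52.8577 61.7074
tree:
10.4804
15.4055 5.1014
21.8436 8.3881 1.4962
29.5823 13.4361 2.8555 0.0000
37.1629 20.7326 5.4498 0.0000 0.0000
43.6563 29.5823 10.4012 0.0000 0.0000 0.0000

Δt=0.09780, u=1.16743, d=0.85659, q=0.47399, disc=e^(-rΔt)=0.99610
k=5 terminal: V=max(K-S,0) → 43.6563 29.5823 10.4012 0.0000 0.0000 0.0000
k=4: j=0 S=45.2771 intr=37.1629 cont=36.8410 V=37.1629[EX]; j=1 S=61.7074 intr=20.7326 cont=20.4107 V=20.7326[EX]; j=2 S=84.1000 intr=0.0000 cont=5.4498 V=5.4498[hold]; j=3 S=114.6185 intr=0.0000 cont=0.0000 V=0.0000[hold]; j=4 S=156.2116 intr=0.0000 cont=0.0000 V=0.0000[hold]  S*(4)=61.7074
k=3: j=0 S=52.8577 intr=29.5823 cont=29.2605 V=29.5823[EX]; j=1 S=72.0388 intr=10.4012 cont=13.4361 V=13.4361[hold]; j=2 S=98.1805 intr=0.0000 cont=2.8555 V=2.8555[hold]; j=3 S=133.8086 intr=0.0000 cont=0.0000 V=0.0000[hold]  S*(3)=52.8577
k=2: j=0 S=61.7074 intr=20.7326 cont=21.8436 V=21.8436[hold]; j=1 S=84.1000 intr=0.0000 cont=8.3881 V=8.3881[hold]; j=2 S=114.6185 intr=0.0000 cont=1.4962 V=1.4962[hold]  S*(2)=-
k=1: j=0 S=72.0388 intr=10.4012 cont=15.4055 V=15.4055[hold]; j=1 S=98.1805 intr=0.0000 cont=5.1014 V=5.1014[hold]  S*(1)=-
k=0: j=0 S=84.1000 intr=0.0000 cont=10.4804 V=10.4804[hold]  S*(0)=-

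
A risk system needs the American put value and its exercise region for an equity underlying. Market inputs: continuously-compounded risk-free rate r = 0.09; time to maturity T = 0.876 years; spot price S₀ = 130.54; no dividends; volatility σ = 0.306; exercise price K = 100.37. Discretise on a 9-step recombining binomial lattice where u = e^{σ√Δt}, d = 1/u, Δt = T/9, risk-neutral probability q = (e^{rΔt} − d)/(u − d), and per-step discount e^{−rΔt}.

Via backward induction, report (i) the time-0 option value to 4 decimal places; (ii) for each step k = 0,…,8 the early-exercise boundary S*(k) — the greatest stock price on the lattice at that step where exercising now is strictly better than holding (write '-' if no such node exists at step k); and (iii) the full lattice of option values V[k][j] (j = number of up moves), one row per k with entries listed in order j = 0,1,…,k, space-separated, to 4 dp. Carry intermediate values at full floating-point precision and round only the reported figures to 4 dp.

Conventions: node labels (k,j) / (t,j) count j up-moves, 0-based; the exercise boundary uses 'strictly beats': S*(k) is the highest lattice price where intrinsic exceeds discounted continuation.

price = 1.9118
boundary = - - - - - 80.9916 73.6172 80.9916 89.1047
tree:
1.9118
3.2027 0.7627
5.2518 1.3814 0.2093
8.3938 2.4651 0.4130 0.0264
13.0021 4.3181 0.8109 0.0558 0.0000
19.3784 7.3862 1.5833 0.1178 0.0000 0.0000
26.7528 12.2378 3.0709 0.2486 0.0000 0.0000 0.0000
33.4557 19.3784 5.9096 0.5249 0.0000 0.0000 0.0000 0.0000
39.5484 26.7528 11.2653 1.1081 0.0000 0.0000 0.0000 0.0000 0.0000
45.0863 33.4557 19.3784 2.3394 0.0000 0.0000 0.0000 0.0000 0.0000 0.0000

params: Δt=0.09733 u=1.10017 d=0.90895 q=0.52216 e^(-rΔt)=0.99128
t_9 payoffs: 45.0863 33.4557 19.3784 2.3394 0.0000 0.0000 0.0000 0.0000 0.0000 0.0000
t_8: node(8,0) S=60.8216 payoff=39.5484 vs cont=38.6730 → 39.5484 [stop]  node(8,1) S=73.6172 payoff=26.7528 vs cont=25.8774 → 26.7528 [stop]  node(8,2) S=89.1047 payoff=11.2653 vs cont=10.3899 → 11.2653 [stop]  node(8,3) S=107.8505 payoff=0.0000 vs cont=1.1081 → 1.1081 [wait]  node(8,4) S=130.5400 payoff=0.0000 vs cont=0.0000 → 0.0000 [wait]  node(8,5) S=158.0029 payoff=0.0000 vs cont=0.0000 → 0.0000 [wait]  node(8,6) S=191.2434 payoff=0.0000 vs cont=0.0000 → 0.0000 [wait]  node(8,7) S=231.4770 payoff=0.0000 vs cont=0.0000 → 0.0000 [wait]  node(8,8) S=280.1748 payoff=0.0000 vs cont=0.0000 → 0.0000 [wait]  ⇒ S*(8)=89.1047
t_7: node(7,0) S=66.9143 payoff=33.4557 vs cont=32.5803 → 33.4557 [stop]  node(7,1) S=80.9916 payoff=19.3784 vs cont=18.5030 → 19.3784 [stop]  node(7,2) S=98.0306 payoff=2.3394 vs cont=5.9096 → 5.9096 [wait]  node(7,3) S=118.6541 payoff=0.0000 vs cont=0.5249 → 0.5249 [wait]  node(7,4) S=143.6165 payoff=0.0000 vs cont=0.0000 → 0.0000 [wait]  node(7,5) S=173.8304 payoff=0.0000 vs cont=0.0000 → 0.0000 [wait]  node(7,6) S=210.4006 payoff=0.0000 vs cont=0.0000 → 0.0000 [wait]  node(7,7) S=254.6645 payoff=0.0000 vs cont=0.0000 → 0.0000 [wait]  ⇒ S*(7)=80.9916
t_6: node(6,0) S=73.6172 payoff=26.7528 vs cont=25.8774 → 26.7528 [stop]  node(6,1) S=89.1047 payoff=11.2653 vs cont=12.2378 → 12.2378 [wait]  node(6,2) S=107.8505 payoff=0.0000 vs cont=3.0709 → 3.0709 [wait]  node(6,3) S=130.5400 payoff=0.0000 vs cont=0.2486 → 0.2486 [wait]  node(6,4) S=158.0029 payoff=0.0000 vs cont=0.0000 → 0.0000 [wait]  node(6,5) S=191.2434 payoff=0.0000 vs cont=0.0000 → 0.0000 [wait]  node(6,6) S=231.4770 payoff=0.0000 vs cont=0.0000 → 0.0000 [wait]  ⇒ S*(6)=73.6172
t_5: node(5,0) S=80.9916 payoff=19.3784 vs cont=19.0064 → 19.3784 [stop]  node(5,1) S=98.0306 payoff=2.3394 vs cont=7.3862 → 7.3862 [wait]  node(5,2) S=118.6541 payoff=0.0000 vs cont=1.5833 → 1.5833 [wait]  node(5,3) S=143.6165 payoff=0.0000 vs cont=0.1178 → 0.1178 [wait]  node(5,4) S=173.8304 payoff=0.0000 vs cont=0.0000 → 0.0000 [wait]  node(5,5) S=210.4006 payoff=0.0000 vs cont=0.0000 → 0.0000 [wait]  ⇒ S*(5)=80.9916
t_4: node(4,0) S=89.1047 payoff=11.2653 vs cont=13.0021 → 13.0021 [wait]  node(4,1) S=107.8505 payoff=0.0000 vs cont=4.3181 → 4.3181 [wait]  node(4,2) S=130.5400 payoff=0.0000 vs cont=0.8109 → 0.8109 [wait]  node(4,3) S=158.0029 payoff=0.0000 vs cont=0.0558 → 0.0558 [wait]  node(4,4) S=191.2434 payoff=0.0000 vs cont=0.0000 → 0.0000 [wait]  ⇒ S*(4)=-
t_3: node(3,0) S=98.0306 payoff=2.3394 vs cont=8.3938 → 8.3938 [wait]  node(3,1) S=118.6541 payoff=0.0000 vs cont=2.4651 → 2.4651 [wait]  node(3,2) S=143.6165 payoff=0.0000 vs cont=0.4130 → 0.4130 [wait]  node(3,3) S=173.8304 payoff=0.0000 vs cont=0.0264 → 0.0264 [wait]  ⇒ S*(3)=-
t_2: node(2,0) S=107.8505 payoff=0.0000 vs cont=5.2518 → 5.2518 [wait]  node(2,1) S=130.5400 payoff=0.0000 vs cont=1.3814 → 1.3814 [wait]  node(2,2) S=158.0029 payoff=0.0000 vs cont=0.2093 → 0.2093 [wait]  ⇒ S*(2)=-
t_1: node(1,0) S=118.6541 payoff=0.0000 vs cont=3.2027 → 3.2027 [wait]  node(1,1) S=143.6165 payoff=0.0000 vs cont=0.7627 → 0.7627 [wait]  ⇒ S*(1)=-
t_0: node(0,0) S=130.5400 payoff=0.0000 vs cont=1.9118 → 1.9118 [wait]  ⇒ S*(0)=-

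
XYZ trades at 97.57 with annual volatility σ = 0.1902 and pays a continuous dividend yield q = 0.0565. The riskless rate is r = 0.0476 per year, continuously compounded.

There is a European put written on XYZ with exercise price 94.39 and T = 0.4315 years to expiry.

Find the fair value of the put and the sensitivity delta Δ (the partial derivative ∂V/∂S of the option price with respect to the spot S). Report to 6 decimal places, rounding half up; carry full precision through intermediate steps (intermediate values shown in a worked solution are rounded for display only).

price = 3.427823
Δ = -0.374026

σ√T = 0.1902·√0.4315 = 0.124940
d₁ = (ln(S/K) + (r−q+σ²/2)T) / (σ√T) = (ln(97.57/94.39) + (0.0476−0.0565+0.1902²/2)·0.4315) / 0.124940 = (0.033135 + 0.003965) / 0.124940 = 0.296939
d₂ = d₁ − σ√T = 0.296939 − 0.124940 = 0.172000
e^{−rT} = 0.979670
e^{−qT} = 0.975915
N(−d₁) = 0.383256,  N(−d₂) = 0.431719
Put price V = K·e^{−rT}·N(−d₂) − S·e^{−qT}·N(−d₁) = 39.921506 − 36.493683 = 3.427823
Δ = −e^{−qT}·N(−d₁) = -0.374026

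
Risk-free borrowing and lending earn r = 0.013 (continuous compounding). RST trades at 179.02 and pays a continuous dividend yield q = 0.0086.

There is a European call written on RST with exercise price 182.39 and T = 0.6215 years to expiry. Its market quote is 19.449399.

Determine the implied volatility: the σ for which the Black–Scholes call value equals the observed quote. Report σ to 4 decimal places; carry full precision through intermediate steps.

sigma = 0.3706

At σ = 0.3706 the Black–Scholes value reproduces the quote:
σ√T = 0.3706·√0.6215 = 0.292164
d₁ = (ln(S/K) + (r−q+σ²/2)T) / (σ√T) = (ln(179.02/182.39) + (0.013−0.0086+0.3706²/2)·0.6215) / 0.292164 = (-0.018650 + 0.045414) / 0.292164 = 0.091608
d₂ = d₁ − σ√T = 0.091608 − 0.292164 = -0.200555
e^{−rT} = 0.991953
e^{−qT} = 0.994669
N(d₁) = 0.536495,  N(d₂) = 0.420523
V = S·e^{−qT}·N(d₁) − K·e^{−rT}·N(d₂) = 95.531437 − 76.082039 = 19.449399 (the observed quote) — the price is monotone increasing in volatility, hence this σ is the only solution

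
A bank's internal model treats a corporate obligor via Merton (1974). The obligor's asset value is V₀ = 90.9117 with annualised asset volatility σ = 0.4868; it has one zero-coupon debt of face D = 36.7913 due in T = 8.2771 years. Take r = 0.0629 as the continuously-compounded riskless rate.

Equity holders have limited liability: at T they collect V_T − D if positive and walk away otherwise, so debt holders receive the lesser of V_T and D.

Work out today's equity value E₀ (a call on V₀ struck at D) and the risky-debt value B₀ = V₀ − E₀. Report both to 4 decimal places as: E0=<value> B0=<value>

E0=73.3592 B0=17.5525

Equity is a call on the firm's assets struck at D = 36.7913:
d₁ = [ln(V₀/D) + (r + σ²/2)T] / (σ√T)
   = [ln(90.9117/36.7913) + (0.0629 + 0.5·0.4868²)·8.2771] / (0.4868·√8.2771)
   = [0.904627 + 1.501359] / 1.400521 = 1.717922
d₂ = d₁ − σ√T = 1.717922 − 1.400521 = 0.317401
N(d₁) = 0.957095,  N(d₂) = 0.624530,  e^(−rT) = 0.594146
E₀ = V₀·N(d₁) − D·e^(−rT)·N(d₂)
   = 90.9117·0.957095 − 36.7913·0.594146·0.624530 = 73.359228
B₀ = V₀ − E₀ = 90.9117 − 73.359228 = 17.552472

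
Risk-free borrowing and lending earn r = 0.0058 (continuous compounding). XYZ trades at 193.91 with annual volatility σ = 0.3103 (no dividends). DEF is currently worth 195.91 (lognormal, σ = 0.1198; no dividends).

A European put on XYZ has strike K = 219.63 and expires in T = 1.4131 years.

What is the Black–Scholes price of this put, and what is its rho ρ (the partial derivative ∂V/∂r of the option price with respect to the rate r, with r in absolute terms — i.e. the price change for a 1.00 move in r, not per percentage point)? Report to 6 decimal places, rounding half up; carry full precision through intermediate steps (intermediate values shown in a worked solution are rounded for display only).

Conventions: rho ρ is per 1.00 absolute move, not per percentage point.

σ√T = 0.3103·√1.4131 = 0.368866
d₁ = (ln(S/K) + (r+σ²/2)T) / (σ√T) = (ln(193.91/219.63) + (0.0058+0.3103²/2)·1.4131) / 0.368866 = (-0.124550 + 0.076227) / 0.368866 = -0.131005
d₂ = d₁ − σ√T = -0.131005 − 0.368866 = -0.499871
e^{−rT} = 0.991838
N(−d₁) = 0.552114,  N(−d₂) = 0.691417
Put price V = K·e^{−rT}·N(−d₂) − S·N(−d₁) = 150.616381 − 107.060492 = 43.555889
ρ = −K·T·e^{−rT}·N(−d₂) = -212.836008

price = 43.555889
ρ = -212.836008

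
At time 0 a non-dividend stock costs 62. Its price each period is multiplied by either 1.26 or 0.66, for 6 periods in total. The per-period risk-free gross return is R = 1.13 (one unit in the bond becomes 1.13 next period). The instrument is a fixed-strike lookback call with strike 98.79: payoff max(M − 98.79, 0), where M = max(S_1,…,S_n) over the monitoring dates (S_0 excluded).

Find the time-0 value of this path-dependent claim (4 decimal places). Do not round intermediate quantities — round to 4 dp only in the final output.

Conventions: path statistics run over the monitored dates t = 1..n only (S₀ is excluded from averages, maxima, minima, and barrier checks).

Risk-neutral up-probability p* = (R−d)/(u−d) = (1.13−0.66)/(1.26−0.66) = 0.7833; the claim prices as the p*-weighted sum of path payoffs discounted by R^6.
Enumerate all 2^6 = 64 price paths (U = up ×1.26, D = down ×0.66); each path with k up-moves has probability p*^k·(1−p*)^(6−k).
DDDDDD: M=40.9200, payoff=0.0000, prob=0.000103
UDDDDD: M=78.1200, payoff=0.0000, prob=0.000374
DUDDDD: M=51.5592, payoff=0.0000, prob=0.000374
UUDDDD: M=98.4312, payoff=0.0000, prob=0.001352
DDUDDD: M=40.9200, payoff=0.0000, prob=0.000374
UDUDDD: M=78.1200, payoff=0.0000, prob=0.001352
DUUDDD: M=64.9646, payoff=0.0000, prob=0.001352
UUUDDD: M=124.0233, payoff=25.2333, prob=0.004889
DDDUDD: M=40.9200, payoff=0.0000, prob=0.000374
UDDUDD: M=78.1200, payoff=0.0000, prob=0.001352
DUDUDD: M=51.5592, payoff=0.0000, prob=0.001352
UUDUDD: M=98.4312, payoff=0.0000, prob=0.004889
DDUUDD: M=42.8766, payoff=0.0000, prob=0.001352
UDUUDD: M=81.8554, payoff=0.0000, prob=0.004889
DUUUDD: M=81.8554, payoff=0.0000, prob=0.004889
UUUUDD: M=156.2694, payoff=57.4794, prob=0.017675
DDDDUD: M=40.9200, payoff=0.0000, prob=0.000374
UDDDUD: M=78.1200, payoff=0.0000, prob=0.001352
DUDDUD: M=51.5592, payoff=0.0000, prob=0.001352
UUDDUD: M=98.4312, payoff=0.0000, prob=0.004889
DDUDUD: M=40.9200, payoff=0.0000, prob=0.001352
UDUDUD: M=78.1200, payoff=0.0000, prob=0.004889
DUUDUD: M=64.9646, payoff=0.0000, prob=0.004889
UUUDUD: M=124.0233, payoff=25.2333, prob=0.017675
DDDUUD: M=40.9200, payoff=0.0000, prob=0.001352
UDDUUD: M=78.1200, payoff=0.0000, prob=0.004889
DUDUUD: M=54.0246, payoff=0.0000, prob=0.004889
UUDUUD: M=103.1378, payoff=4.3478, prob=0.017675
DDUUUD: M=54.0246, payoff=0.0000, prob=0.004889
UDUUUD: M=103.1378, payoff=4.3478, prob=0.017675
DUUUUD: M=103.1378, payoff=4.3478, prob=0.017675
UUUUUD: M=196.8994, payoff=98.1094, prob=0.063904
DDDDDU: M=40.9200, payoff=0.0000, prob=0.000374
UDDDDU: M=78.1200, payoff=0.0000, prob=0.001352
DUDDDU: M=51.5592, payoff=0.0000, prob=0.001352
UUDDDU: M=98.4312, payoff=0.0000, prob=0.004889
DDUDDU: M=40.9200, payoff=0.0000, prob=0.001352
UDUDDU: M=78.1200, payoff=0.0000, prob=0.004889
DUUDDU: M=64.9646, payoff=0.0000, prob=0.004889
UUUDDU: M=124.0233, payoff=25.2333, prob=0.017675
DDDUDU: M=40.9200, payoff=0.0000, prob=0.001352
UDDUDU: M=78.1200, payoff=0.0000, prob=0.004889
DUDUDU: M=51.5592, payoff=0.0000, prob=0.004889
UUDUDU: M=98.4312, payoff=0.0000, prob=0.017675
DDUUDU: M=42.8766, payoff=0.0000, prob=0.004889
UDUUDU: M=81.8554, payoff=0.0000, prob=0.017675
DUUUDU: M=81.8554, payoff=0.0000, prob=0.017675
UUUUDU: M=156.2694, payoff=57.4794, prob=0.063904
DDDDUU: M=40.9200, payoff=0.0000, prob=0.001352
UDDDUU: M=78.1200, payoff=0.0000, prob=0.004889
DUDDUU: M=51.5592, payoff=0.0000, prob=0.004889
UUDDUU: M=98.4312, payoff=0.0000, prob=0.017675
DDUDUU: M=40.9200, payoff=0.0000, prob=0.004889
UDUDUU: M=78.1200, payoff=0.0000, prob=0.017675
DUUDUU: M=68.0709, payoff=0.0000, prob=0.017675
UUUDUU: M=129.9536, payoff=31.1636, prob=0.063904
DDDUUU: M=40.9200, payoff=0.0000, prob=0.004889
UDDUUU: M=78.1200, payoff=0.0000, prob=0.017675
DUDUUU: M=68.0709, payoff=0.0000, prob=0.017675
UUDUUU: M=129.9536, payoff=31.1636, prob=0.063904
DDUUUU: M=68.0709, payoff=0.0000, prob=0.017675
UDUUUU: M=129.9536, payoff=31.1636, prob=0.063904
DUUUUU: M=129.9536, payoff=31.1636, prob=0.063904
UUUUUU: M=248.0933, payoff=149.3033, prob=0.231036
Price = Σ prob·payoff / R^6 = 54.664876 / 2.081952 = 26.2566

price = 26.2566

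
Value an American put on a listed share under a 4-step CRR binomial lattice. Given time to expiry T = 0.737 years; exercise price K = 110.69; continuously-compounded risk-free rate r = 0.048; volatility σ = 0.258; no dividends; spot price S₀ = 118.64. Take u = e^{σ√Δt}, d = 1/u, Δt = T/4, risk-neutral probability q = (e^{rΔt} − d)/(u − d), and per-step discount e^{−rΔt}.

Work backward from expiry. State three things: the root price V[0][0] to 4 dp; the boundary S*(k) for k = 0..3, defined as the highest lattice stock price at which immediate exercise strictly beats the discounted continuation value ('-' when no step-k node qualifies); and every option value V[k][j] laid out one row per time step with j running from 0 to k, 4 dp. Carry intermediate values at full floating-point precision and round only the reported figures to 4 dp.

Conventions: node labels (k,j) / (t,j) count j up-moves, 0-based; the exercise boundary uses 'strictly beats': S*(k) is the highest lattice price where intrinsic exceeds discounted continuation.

price = 5.5766
boundary = - - - 85.1027
tree:
5.5766
9.6843 1.7639
16.2017 3.6493 0.0000
25.5873 7.5502 0.0000 0.0000
34.5088 15.6209 0.0000 0.0000 0.0000

Δt=0.18425  u=1.11711  d=0.89517  q=0.51237  discount=0.99119
step 4 (expiry): payoffs max(K−S,0) = 34.5088 15.6209 0.0000 0.0000 0.0000
step 3: (k=3,j=0): S=85.1027, K−S=25.5873, hold=24.6126 ⇒ V=25.5873 exercise | (k=3,j=1): S=106.2026, K−S=4.4874, hold=7.5502 ⇒ V=7.5502 continue | (k=3,j=2): S=132.5339, K−S=0.0000, hold=0.0000 ⇒ V=0.0000 continue | (k=3,j=3): S=165.3936, K−S=0.0000, hold=0.0000 ⇒ V=0.0000 continue  boundary S*=85.1027
step 2: (k=2,j=0): S=95.0691, K−S=15.6209, hold=16.2017 ⇒ V=16.2017 continue | (k=2,j=1): S=118.6400, K−S=0.0000, hold=3.6493 ⇒ V=3.6493 continue | (k=2,j=2): S=148.0549, K−S=0.0000, hold=0.0000 ⇒ V=0.0000 continue  boundary S*=-
step 1: (k=1,j=0): S=106.2026, K−S=4.4874, hold=9.6843 ⇒ V=9.6843 continue | (k=1,j=1): S=132.5339, K−S=0.0000, hold=1.7639 ⇒ V=1.7639 continue  boundary S*=-
step 0: (k=0,j=0): S=118.6400, K−S=0.0000, hold=5.5766 ⇒ V=5.5766 continue  boundary S*=-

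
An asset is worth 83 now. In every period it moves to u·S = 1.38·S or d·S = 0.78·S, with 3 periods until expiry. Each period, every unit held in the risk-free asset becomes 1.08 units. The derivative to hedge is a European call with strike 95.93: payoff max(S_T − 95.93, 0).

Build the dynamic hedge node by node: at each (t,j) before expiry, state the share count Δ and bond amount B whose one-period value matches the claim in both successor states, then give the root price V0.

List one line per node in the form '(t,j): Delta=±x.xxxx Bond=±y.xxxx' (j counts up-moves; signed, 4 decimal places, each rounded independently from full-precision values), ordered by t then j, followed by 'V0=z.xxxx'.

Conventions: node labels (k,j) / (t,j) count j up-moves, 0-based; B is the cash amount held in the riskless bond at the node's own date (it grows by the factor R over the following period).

The replicating-portfolio and risk-neutral prices coincide; use p* = (1.08−0.78)/(1.38−0.78) = 0.5000 for the latter.
At maturity the claim pays: V(3,0)=0.0000, V(3,1)=0.0000, V(3,2)=27.3609, V(3,3)=122.2000
(2,0): S=50.4972. Δ = (V_up−V_dn)/(S_up−S_dn) = (0.0000−0.0000)/(69.6861−39.3878) = 0.0000. V = [p*·0.0000 + (1−p*)·0.0000]/1.08 = 0.0000. B = V − Δ·S = 0.0000.
(2,1): S=89.3412. Δ = (V_up−V_dn)/(S_up−S_dn) = (27.3609−0.0000)/(123.2909−69.6861) = 0.5104. V = [p*·27.3609 + (1−p*)·0.0000]/1.08 = 12.6671. B = V − Δ·S = -32.9344.
(2,2): S=158.0652. Δ = (V_up−V_dn)/(S_up−S_dn) = (122.2000−27.3609)/(218.1300−123.2909) = 1.0000. V = [p*·122.2000 + (1−p*)·27.3609]/1.08 = 69.2411. B = V − Δ·S = -88.8241.
(1,0): S=64.7400. Δ = (V_up−V_dn)/(S_up−S_dn) = (12.6671−0.0000)/(89.3412−50.4972) = 0.3261. V = [p*·12.6671 + (1−p*)·0.0000]/1.08 = 5.8644. B = V − Δ·S = -15.2474.
(1,1): S=114.5400. Δ = (V_up−V_dn)/(S_up−S_dn) = (69.2411−12.6671)/(158.0652−89.3412) = 0.8232. V = [p*·69.2411 + (1−p*)·12.6671]/1.08 = 37.9205. B = V − Δ·S = -56.3696.
(0,0): S=83.0000. Δ = (V_up−V_dn)/(S_up−S_dn) = (37.9205−5.8644)/(114.5400−64.7400) = 0.6437. V = [p*·37.9205 + (1−p*)·5.8644]/1.08 = 20.2708. B = V − Δ·S = -33.1560.
Verification: the root portfolio costs Δ(0,0)·S0 + B(0,0) = 20.2708, matching V0.

(0,0): Delta=0.6437 Bond=-33.1560
(1,0): Delta=0.3261 Bond=-15.2474
(1,1): Delta=0.8232 Bond=-56.3696
(2,0): Delta=0.0000 Bond=0.0000
(2,1): Delta=0.5104 Bond=-32.9344
(2,2): Delta=1.0000 Bond=-88.8241
V0=20.2708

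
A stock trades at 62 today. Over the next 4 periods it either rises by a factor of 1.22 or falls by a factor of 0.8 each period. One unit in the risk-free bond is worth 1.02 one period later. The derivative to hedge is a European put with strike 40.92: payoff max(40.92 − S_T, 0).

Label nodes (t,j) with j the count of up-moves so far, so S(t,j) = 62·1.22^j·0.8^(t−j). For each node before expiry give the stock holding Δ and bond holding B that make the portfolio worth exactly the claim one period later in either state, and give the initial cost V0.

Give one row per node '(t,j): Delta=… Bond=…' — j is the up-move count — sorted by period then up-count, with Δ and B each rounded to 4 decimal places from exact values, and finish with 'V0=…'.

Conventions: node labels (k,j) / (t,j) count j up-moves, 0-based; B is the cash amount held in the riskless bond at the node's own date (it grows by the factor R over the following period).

The replicating-portfolio and risk-neutral prices coincide; use p* = (1.02−0.8)/(1.22−0.8) = 0.5238 for the latter.
Expiry values: V(4,0)=15.5248, V(4,1)=2.1923, V(4,2)=0.0000, V(4,3)=0.0000, V(4,4)=0.0000
(3,0): S=31.7440. Δ = (V_up−V_dn)/(S_up−S_dn) = (2.1923−15.5248)/(38.7277−25.3952) = -1.0000. V = [p*·2.1923 + (1−p*)·15.5248]/1.02 = 8.3736. B = V − Δ·S = 40.1176.
(3,1): S=48.4096. Δ = (V_up−V_dn)/(S_up−S_dn) = (0.0000−2.1923)/(59.0597−38.7277) = -0.1078. V = [p*·0.0000 + (1−p*)·2.1923]/1.02 = 1.0235. B = V − Δ·S = 6.2433.
(3,2): S=73.8246. Δ = (V_up−V_dn)/(S_up−S_dn) = (0.0000−0.0000)/(90.0661−59.0597) = 0.0000. V = [p*·0.0000 + (1−p*)·0.0000]/1.02 = 0.0000. B = V − Δ·S = 0.0000.
(3,3): S=112.5826. Δ = (V_up−V_dn)/(S_up−S_dn) = (0.0000−0.0000)/(137.3507−90.0661) = 0.0000. V = [p*·0.0000 + (1−p*)·0.0000]/1.02 = 0.0000. B = V − Δ·S = 0.0000.
(2,0): S=39.6800. Δ = (V_up−V_dn)/(S_up−S_dn) = (1.0235−8.3736)/(48.4096−31.7440) = -0.4410. V = [p*·1.0235 + (1−p*)·8.3736]/1.02 = 4.4349. B = V − Δ·S = 21.9352.
(2,1): S=60.5120. Δ = (V_up−V_dn)/(S_up−S_dn) = (0.0000−1.0235)/(73.8246−48.4096) = -0.0403. V = [p*·0.0000 + (1−p*)·1.0235]/1.02 = 0.4778. B = V − Δ·S = 2.9147.
(2,2): S=92.2808. Δ = (V_up−V_dn)/(S_up−S_dn) = (0.0000−0.0000)/(112.5826−73.8246) = 0.0000. V = [p*·0.0000 + (1−p*)·0.0000]/1.02 = 0.0000. B = V − Δ·S = 0.0000.
(1,0): S=49.6000. Δ = (V_up−V_dn)/(S_up−S_dn) = (0.4778−4.4349)/(60.5120−39.6800) = -0.1900. V = [p*·0.4778 + (1−p*)·4.4349]/1.02 = 2.3158. B = V − Δ·S = 11.7374.
(1,1): S=75.6400. Δ = (V_up−V_dn)/(S_up−S_dn) = (0.0000−0.4778)/(92.2808−60.5120) = -0.0150. V = [p*·0.0000 + (1−p*)·0.4778]/1.02 = 0.2231. B = V − Δ·S = 1.3607.
(0,0): S=62.0000. Δ = (V_up−V_dn)/(S_up−S_dn) = (0.2231−2.3158)/(75.6400−49.6000) = -0.0804. V = [p*·0.2231 + (1−p*)·2.3158]/1.02 = 1.1957. B = V − Δ·S = 6.1784.
Check: Δ(0,0)·S0 + B(0,0) = 1.1957 = V0.

(0,0): Delta=-0.0804 Bond=6.1784
(1,0): Delta=-0.1900 Bond=11.7374
(1,1): Delta=-0.0150 Bond=1.3607
(2,0): Delta=-0.4410 Bond=21.9352
(2,1): Delta=-0.0403 Bond=2.9147
(2,2): Delta=0.0000 Bond=0.0000
(3,0): Delta=-1.0000 Bond=40.1176
(3,1): Delta=-0.1078 Bond=6.2433
(3,2): Delta=0.0000 Bond=0.0000
(3,3): Delta=0.0000 Bond=0.0000
V0=1.1957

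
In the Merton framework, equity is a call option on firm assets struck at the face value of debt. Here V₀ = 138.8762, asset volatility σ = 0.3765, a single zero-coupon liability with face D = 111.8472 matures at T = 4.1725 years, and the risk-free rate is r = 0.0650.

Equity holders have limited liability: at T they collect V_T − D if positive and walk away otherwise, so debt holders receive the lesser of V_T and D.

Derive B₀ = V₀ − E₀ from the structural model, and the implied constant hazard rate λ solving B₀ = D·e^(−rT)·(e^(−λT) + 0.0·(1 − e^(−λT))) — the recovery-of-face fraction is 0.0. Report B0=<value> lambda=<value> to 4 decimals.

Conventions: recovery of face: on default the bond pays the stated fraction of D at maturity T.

B0=72.4556 lambda=0.0391

Work the structural quantities from V₀ = 138.8762 against face 111.8472:
d₁ = [ln(V₀/D) + (r + σ²/2)T] / (σ√T)
   = [ln(138.8762/111.8472) + (0.0650 + 0.5·0.3765²)·4.1725] / (0.3765·√4.1725)
   = [0.216449 + 0.566943] / 0.769065 = 1.018629
d₂ = d₁ − σ√T = 1.018629 − 0.769065 = 0.249564
N(d₁) = 0.845811,  N(d₂) = 0.598538,  e^(−rT) = 0.762454
E₀ = V₀·N(d₁) − D·e^(−rT)·N(d₂)
   = 138.8762·0.845811 − 111.8472·0.762454·0.598538 = 66.420608
B₀ = V₀ − E₀ = 138.8762 − 66.420608 = 72.455592
e^(−λT) = (B₀·e^(rT)/D − 0)/(1 − 0) = (72.4556·1.311554/111.8472 − 0)/1 = 0.84963605
λ = −ln(0.84963605)/4.1725 = 0.039053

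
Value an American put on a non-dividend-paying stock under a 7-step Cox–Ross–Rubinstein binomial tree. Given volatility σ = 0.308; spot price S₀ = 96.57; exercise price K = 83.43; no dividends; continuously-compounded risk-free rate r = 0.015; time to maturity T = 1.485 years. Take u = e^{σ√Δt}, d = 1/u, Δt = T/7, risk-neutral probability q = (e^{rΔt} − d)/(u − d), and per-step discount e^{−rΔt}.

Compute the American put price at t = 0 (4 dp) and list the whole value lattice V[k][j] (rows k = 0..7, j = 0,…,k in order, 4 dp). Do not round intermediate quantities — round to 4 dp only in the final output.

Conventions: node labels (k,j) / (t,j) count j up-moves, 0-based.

params: Δt=0.21214 u=1.15242 d=0.86774 q=0.47579 e^(-rΔt)=0.99682
t_7 payoffs: 47.6554 35.9191 20.3324 0.0000 0.0000 0.0000 0.0000 0.0000
k=6: node(6,0) S=41.2272 payoff=42.2028 vs cont=41.9377 → 42.2028 [stop]  node(6,1) S=54.7524 payoff=28.6776 vs cont=28.4125 → 28.6776 [stop]  node(6,2) S=72.7148 payoff=10.7152 vs cont=10.6246 → 10.7152 [stop]  node(6,3) S=96.5700 payoff=0.0000 vs cont=0.0000 → 0.0000 [wait]  node(6,4) S=128.2513 payoff=0.0000 vs cont=0.0000 → 0.0000 [wait]  node(6,5) S=170.3261 payoff=0.0000 vs cont=0.0000 → 0.0000 [wait]  node(6,6) S=226.2041 payoff=0.0000 vs cont=0.0000 → 0.0000 [wait]
k=5: node(5,0) S=47.5109 payoff=35.9191 vs cont=35.6540 → 35.9191 [stop]  node(5,1) S=63.0976 payoff=20.3324 vs cont=20.0673 → 20.3324 [stop]  node(5,2) S=83.7978 payoff=0.0000 vs cont=5.5992 → 5.5992 [wait]  node(5,3) S=111.2889 payoff=0.0000 vs cont=0.0000 → 0.0000 [wait]  node(5,4) S=147.7990 payoff=0.0000 vs cont=0.0000 → 0.0000 [wait]  node(5,5) S=196.2867 payoff=0.0000 vs cont=0.0000 → 0.0000 [wait]
k=4: node(4,0) S=54.7524 payoff=28.6776 vs cont=28.4125 → 28.6776 [stop]  node(4,1) S=72.7148 payoff=10.7152 vs cont=13.2801 → 13.2801 [wait]  node(4,2) S=96.5700 payoff=0.0000 vs cont=2.9258 → 2.9258 [wait]  node(4,3) S=128.2513 payoff=0.0000 vs cont=0.0000 → 0.0000 [wait]  node(4,4) S=170.3261 payoff=0.0000 vs cont=0.0000 → 0.0000 [wait]
k=3: node(3,0) S=63.0976 payoff=20.3324 vs cont=21.2838 → 21.2838 [wait]  node(3,1) S=83.7978 payoff=0.0000 vs cont=8.3271 → 8.3271 [wait]  node(3,2) S=111.2889 payoff=0.0000 vs cont=1.5289 → 1.5289 [wait]  node(3,3) S=147.7990 payoff=0.0000 vs cont=0.0000 → 0.0000 [wait]
k=2: node(2,0) S=72.7148 payoff=10.7152 vs cont=15.0711 → 15.0711 [wait]  node(2,1) S=96.5700 payoff=0.0000 vs cont=5.0764 → 5.0764 [wait]  node(2,2) S=128.2513 payoff=0.0000 vs cont=0.7989 → 0.7989 [wait]
k=1: node(1,0) S=83.7978 payoff=0.0000 vs cont=10.2829 → 10.2829 [wait]  node(1,1) S=111.2889 payoff=0.0000 vs cont=3.0315 → 3.0315 [wait]
k=0: node(0,0) S=96.5700 payoff=0.0000 vs cont=6.8111 → 6.8111 [wait]

price = 6.8111
tree:
6.8111
10.2829 3.0315
15.0711 5.0764 0.7989
21.2838 8.3271 1.5289 0.0000
28.6776 13.2801 2.9258 0.0000 0.0000
35.9191 20.3324 5.5992 0.0000 0.0000 0.0000
42.2028 28.6776 10.7152 0.0000 0.0000 0.0000 0.0000
47.6554 35.9191 20.3324 0.0000 0.0000 0.0000 0.0000 0.0000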